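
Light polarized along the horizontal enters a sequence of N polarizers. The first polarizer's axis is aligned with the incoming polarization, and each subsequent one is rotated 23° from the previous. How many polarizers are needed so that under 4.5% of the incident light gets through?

N = 20

First polarizer is aligned with the polarization: full transmission.
Each further stage multiplies by cos²(23°) = 0.8473.
After N polarizers: T = 0.8473^(N−1). Require T < 0.045 ⇒ N−1 > ln(0.045)/ln(0.8473) = 18.72, so N−1 ≥ 19 and N = 20.
Check: N=20 gives T = 0.04295 < 0.045; N=19 gives T = 0.05069.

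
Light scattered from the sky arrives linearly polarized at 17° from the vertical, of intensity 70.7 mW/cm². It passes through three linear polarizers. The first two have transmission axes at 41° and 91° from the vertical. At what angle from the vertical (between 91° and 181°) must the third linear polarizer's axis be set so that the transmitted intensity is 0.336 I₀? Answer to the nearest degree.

θ ≈ 100°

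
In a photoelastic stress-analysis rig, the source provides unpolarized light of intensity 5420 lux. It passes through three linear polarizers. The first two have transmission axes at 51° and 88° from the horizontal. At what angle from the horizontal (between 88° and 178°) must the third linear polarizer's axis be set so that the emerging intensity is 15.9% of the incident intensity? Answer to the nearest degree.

Unpolarized light through the first polarizer → I₁ = ½ I₀, now polarized at 51°.
I₂ = I₁ cos²(88° − 51°) = 0.5 I₀ · cos²(37°) = 0.3189 I₀.
Need I₃/I₀ = 0.159, so cos²(θ − 88°) = 0.159 / 0.3189 = 0.4986.
θ − 88° = arccos(√0.4986) = 45.1°, giving θ ≈ 88 + 45.1 = 133.1°.

θ ≈ 133°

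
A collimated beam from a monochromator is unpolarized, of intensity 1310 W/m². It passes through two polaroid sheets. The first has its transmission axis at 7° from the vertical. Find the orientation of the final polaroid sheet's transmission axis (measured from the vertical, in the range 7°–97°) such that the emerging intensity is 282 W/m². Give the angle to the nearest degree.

θ ≈ 56°

Unpolarized light through the first polarizer → I₁ = ½ I₀, now polarized at 7°.
Target fraction: 282 / 1310 W/m² = 0.2153 of I₀.
Need I₂/I₀ = 0.2153, so cos²(θ − 7°) = 0.2153 / 0.5 = 0.4305.
θ − 7° = arccos(√0.4305) = 49.0°, giving θ ≈ 7 + 49.0 = 56.0°.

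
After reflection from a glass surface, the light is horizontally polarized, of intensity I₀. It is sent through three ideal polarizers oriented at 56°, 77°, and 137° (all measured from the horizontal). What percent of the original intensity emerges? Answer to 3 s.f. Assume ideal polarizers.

I₁ = I₀ cos²(56° − 0°) = I₀ cos²(56°) = 0.3127 I₀.
I₂ = I₁ cos²(77° − 56°) = 0.3127 I₀ · cos²(21°) = 0.2725 I₀.
I₃ = I₂ cos²(137° − 77°) = 0.2725 I₀ · cos²(60°) = 0.06813 I₀.
That is 6.813% of the incident intensity.

≈ 6.81%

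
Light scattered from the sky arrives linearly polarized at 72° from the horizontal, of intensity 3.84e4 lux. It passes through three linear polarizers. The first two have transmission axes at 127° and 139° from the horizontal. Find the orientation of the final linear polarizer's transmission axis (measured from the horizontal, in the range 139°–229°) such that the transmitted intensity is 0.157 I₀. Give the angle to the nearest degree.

I₁ = I₀ cos²(127° − 72°) = I₀ cos²(55°) = 0.329 I₀.
I₂ = I₁ cos²(139° − 127°) = 0.329 I₀ · cos²(12°) = 0.3148 I₀.
Need I₃/I₀ = 0.157, so cos²(θ − 139°) = 0.157 / 0.3148 = 0.4988.
θ − 139° = arccos(√0.4988) = 45.1°, giving θ ≈ 139 + 45.1 = 184.1°.

θ ≈ 184°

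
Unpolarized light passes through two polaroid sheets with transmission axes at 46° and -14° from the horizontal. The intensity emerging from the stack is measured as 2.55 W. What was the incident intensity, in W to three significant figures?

Unpolarized light through the first polarizer → I₁ = ½ I₀, now polarized at 46°.
I₂ = I₁ cos²(-14° − 46°) = 0.5 I₀ · cos²(60°) = 0.125 I₀.
So 2.55 W = 0.125 I₀, giving I₀ = 2.55/0.125 = 20.4 W.

I₀ ≈ 20.4 W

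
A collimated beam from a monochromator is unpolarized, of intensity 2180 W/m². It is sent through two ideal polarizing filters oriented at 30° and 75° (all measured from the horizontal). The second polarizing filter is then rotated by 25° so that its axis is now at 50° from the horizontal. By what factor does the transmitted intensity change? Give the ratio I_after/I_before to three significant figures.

I_new/I_old ≈ 1.77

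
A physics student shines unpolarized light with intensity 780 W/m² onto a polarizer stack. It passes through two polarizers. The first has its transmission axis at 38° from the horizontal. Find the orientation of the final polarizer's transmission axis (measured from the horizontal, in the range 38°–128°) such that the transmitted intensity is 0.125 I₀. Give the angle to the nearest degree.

θ ≈ 98°

Unpolarized light through the first polarizer → I₁ = ½ I₀, now polarized at 38°.
Need I₂/I₀ = 0.125, so cos²(θ − 38°) = 0.125 / 0.5 = 0.25.
θ − 38° = arccos(√0.25) = 60.0°, giving θ ≈ 38 + 60.0 = 98.0°.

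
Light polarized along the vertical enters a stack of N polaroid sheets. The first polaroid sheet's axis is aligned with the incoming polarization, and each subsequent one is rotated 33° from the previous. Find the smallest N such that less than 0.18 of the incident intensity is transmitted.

N = 6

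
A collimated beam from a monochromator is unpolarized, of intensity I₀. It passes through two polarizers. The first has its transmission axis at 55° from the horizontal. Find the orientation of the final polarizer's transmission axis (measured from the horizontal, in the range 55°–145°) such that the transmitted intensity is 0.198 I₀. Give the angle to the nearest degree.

θ ≈ 106°

Unpolarized light through the first polarizer → I₁ = ½ I₀, now polarized at 55°.
Need I₂/I₀ = 0.198, so cos²(θ − 55°) = 0.198 / 0.5 = 0.396.
θ − 55° = arccos(√0.396) = 51.0°, giving θ ≈ 55 + 51.0 = 106.0°.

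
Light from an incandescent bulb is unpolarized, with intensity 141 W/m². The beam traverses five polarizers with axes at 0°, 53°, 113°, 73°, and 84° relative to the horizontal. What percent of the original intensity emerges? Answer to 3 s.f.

≈ 2.56%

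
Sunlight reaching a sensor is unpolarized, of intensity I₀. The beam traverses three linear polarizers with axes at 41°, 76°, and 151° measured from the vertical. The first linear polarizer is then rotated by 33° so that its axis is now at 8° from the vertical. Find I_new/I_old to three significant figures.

I_new/I_old ≈ 0.209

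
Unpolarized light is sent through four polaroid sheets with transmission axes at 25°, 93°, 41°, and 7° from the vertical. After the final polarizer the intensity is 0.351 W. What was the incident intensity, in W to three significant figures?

I₀ ≈ 19.2 W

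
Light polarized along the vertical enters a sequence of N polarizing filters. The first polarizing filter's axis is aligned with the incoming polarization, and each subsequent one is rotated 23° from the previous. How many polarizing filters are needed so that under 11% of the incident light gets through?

N = 15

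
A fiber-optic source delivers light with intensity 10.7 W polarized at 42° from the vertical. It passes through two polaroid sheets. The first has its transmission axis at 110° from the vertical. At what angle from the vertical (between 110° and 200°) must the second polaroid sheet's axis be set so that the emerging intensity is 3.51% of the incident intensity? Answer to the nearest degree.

θ ≈ 170°

By Malus's law, I₁ = I₀ cos²(110° − 42°) = I₀ cos²(68°) = 0.1403 I₀.
Need I₂/I₀ = 0.0351, so cos²(θ − 110°) = 0.0351 / 0.1403 = 0.2501.
θ − 110° = arccos(√0.2501) = 60.0°, giving θ ≈ 110 + 60.0 = 170.0°.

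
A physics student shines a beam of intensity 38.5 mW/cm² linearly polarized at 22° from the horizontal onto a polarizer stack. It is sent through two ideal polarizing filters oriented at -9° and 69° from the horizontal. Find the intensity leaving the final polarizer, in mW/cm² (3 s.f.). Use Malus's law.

By Malus's law, I₁ = 38.5 mW/cm² · cos²(31°) = 28.29 mW/cm².
I₂ = I₁ · cos²(78°) = 28.29 · 0.04323 = 1.223 mW/cm².

I ≈ 1.22 mW/cm²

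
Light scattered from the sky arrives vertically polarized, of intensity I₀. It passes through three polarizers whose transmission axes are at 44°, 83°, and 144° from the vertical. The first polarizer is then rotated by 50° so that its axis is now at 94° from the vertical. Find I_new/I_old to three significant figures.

Before rotation:
I₁ = I₀ cos²(44° − 0°) = I₀ cos²(44°) = 0.5174 I₀.
I₂ = I₁ cos²(83° − 44°) = 0.5174 I₀ · cos²(39°) = 0.3125 I₀.
I₃ = I₂ cos²(144° − 83°) = 0.3125 I₀ · cos²(61°) = 0.07345 I₀.
After rotation:
I₁ = I₀ cos²(94° − 0°) = I₀ cos²(86°) = 0.004866 I₀.
I₂ = I₁ cos²(83° − 94°) = 0.004866 I₀ · cos²(11°) = 0.004689 I₀.
I₃ = I₂ cos²(144° − 83°) = 0.004689 I₀ · cos²(61°) = 0.001102 I₀.
Ratio = 0.001102 / 0.07345 = 0.015.

I_new/I_old ≈ 0.0150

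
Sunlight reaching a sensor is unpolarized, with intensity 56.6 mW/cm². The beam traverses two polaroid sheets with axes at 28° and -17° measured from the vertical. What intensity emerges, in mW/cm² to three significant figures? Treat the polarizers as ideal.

I ≈ 14.2 mW/cm²

Unpolarized light through the first polarizer → I₁ = 56.6 mW/cm²/2 = 28.3 mW/cm², polarized at 28°.
I₂ = I₁ · cos²(45°) = 28.3 · 0.5 = 14.15 mW/cm².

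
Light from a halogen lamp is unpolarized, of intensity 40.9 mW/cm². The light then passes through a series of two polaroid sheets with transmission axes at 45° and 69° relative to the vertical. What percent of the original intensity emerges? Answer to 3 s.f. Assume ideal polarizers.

≈ 41.7%

Unpolarized light through the first polarizer → I₁ = 40.9 mW/cm²/2 = 20.45 mW/cm², polarized at 45°.
I₂ = I₁ · cos²(24°) = 20.45 · 0.8346 = 17.07 mW/cm².
That is 41.73% of the incident intensity.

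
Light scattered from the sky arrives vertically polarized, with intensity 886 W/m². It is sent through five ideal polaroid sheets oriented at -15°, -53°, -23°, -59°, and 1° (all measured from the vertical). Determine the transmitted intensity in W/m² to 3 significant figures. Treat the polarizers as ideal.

I ≈ 63.0 W/m²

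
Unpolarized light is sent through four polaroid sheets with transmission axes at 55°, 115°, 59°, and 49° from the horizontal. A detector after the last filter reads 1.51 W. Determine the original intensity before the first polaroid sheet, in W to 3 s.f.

Unpolarized light through the first polarizer → I₁ = ½ I₀, now polarized at 55°.
I₂ = I₁ cos²(115° − 55°) = 0.5 I₀ · cos²(60°) = 0.125 I₀.
I₃ = I₂ cos²(59° − 115°) = 0.125 I₀ · cos²(56°) = 0.03909 I₀.
I₄ = I₃ cos²(49° − 59°) = 0.03909 I₀ · cos²(10°) = 0.03791 I₀.
So 1.51 W = 0.03791 I₀, giving I₀ = 1.51/0.03791 = 39.83 W.

I₀ ≈ 39.8 W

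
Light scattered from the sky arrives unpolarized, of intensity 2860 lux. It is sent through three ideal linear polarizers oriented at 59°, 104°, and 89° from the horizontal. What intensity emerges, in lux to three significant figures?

I ≈ 667 lux

Unpolarized light through the first polarizer → I₁ = 2860 lux/2 = 1430 lux, polarized at 59°.
I₂ = I₁ · cos²(45°) = 1430 · 0.5 = 715 lux.
I₃ = I₂ · cos²(15°) = 715 · 0.933 = 667.1 lux.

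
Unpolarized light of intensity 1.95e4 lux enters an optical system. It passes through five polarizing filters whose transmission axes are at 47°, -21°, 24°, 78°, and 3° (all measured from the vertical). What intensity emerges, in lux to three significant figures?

Unpolarized light through the first polarizer → I₁ = 1.95e4 lux/2 = 9750 lux, polarized at 47°.
I₂ = I₁ · cos²(68°) = 9750 · 0.1403 = 1368 lux.
I₃ = I₂ · cos²(45°) = 1368 · 0.5 = 684.1 lux.
I₄ = I₃ · cos²(54°) = 684.1 · 0.3455 = 236.4 lux.
I₅ = I₄ · cos²(75°) = 236.4 · 0.06699 = 15.83 lux.

I ≈ 15.8 lux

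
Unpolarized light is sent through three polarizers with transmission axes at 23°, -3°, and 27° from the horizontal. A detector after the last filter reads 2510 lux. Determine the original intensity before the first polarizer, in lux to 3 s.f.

I₀ ≈ 8290 lux

Unpolarized light through the first polarizer → I₁ = ½ I₀, now polarized at 23°.
I₂ = I₁ cos²(-3° − 23°) = 0.5 I₀ · cos²(26°) = 0.4039 I₀.
I₃ = I₂ cos²(27° + 3°) = 0.4039 I₀ · cos²(30°) = 0.3029 I₀.
So 2510 lux = 0.3029 I₀, giving I₀ = 2510/0.3029 = 8286 lux.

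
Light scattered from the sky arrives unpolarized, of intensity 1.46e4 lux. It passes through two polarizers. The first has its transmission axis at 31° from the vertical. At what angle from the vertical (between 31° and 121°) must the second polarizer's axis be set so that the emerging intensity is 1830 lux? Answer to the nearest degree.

θ ≈ 91°

Unpolarized light through the first polarizer → I₁ = ½ I₀, now polarized at 31°.
Target fraction: 1830 / 1.46e4 lux = 0.1253 of I₀.
Need I₂/I₀ = 0.1253, so cos²(θ − 31°) = 0.1253 / 0.5 = 0.2507.
θ − 31° = arccos(√0.2507) = 60.0°, giving θ ≈ 31 + 60.0 = 91.0°.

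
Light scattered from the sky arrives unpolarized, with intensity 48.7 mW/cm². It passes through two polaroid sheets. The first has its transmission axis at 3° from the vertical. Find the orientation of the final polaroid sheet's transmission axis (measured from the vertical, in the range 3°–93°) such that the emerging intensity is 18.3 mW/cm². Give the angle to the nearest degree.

θ ≈ 33°

Unpolarized light through the first polarizer → I₁ = ½ I₀, now polarized at 3°.
Target fraction: 18.3 / 48.7 mW/cm² = 0.3758 of I₀.
Need I₂/I₀ = 0.3758, so cos²(θ − 3°) = 0.3758 / 0.5 = 0.7515.
θ − 3° = arccos(√0.7515) = 29.9°, giving θ ≈ 3 + 29.9 = 32.9°.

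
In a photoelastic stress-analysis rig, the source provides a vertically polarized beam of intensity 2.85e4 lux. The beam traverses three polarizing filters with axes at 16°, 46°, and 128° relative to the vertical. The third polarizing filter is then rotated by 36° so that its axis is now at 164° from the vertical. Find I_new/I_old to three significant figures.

I_new/I_old ≈ 11.4

Before rotation:
I₁ = I₀ cos²(16° − 0°) = I₀ cos²(16°) = 0.924 I₀.
I₂ = I₁ cos²(46° − 16°) = 0.924 I₀ · cos²(30°) = 0.693 I₀.
I₃ = I₂ cos²(128° − 46°) = 0.693 I₀ · cos²(82°) = 0.01342 I₀.
After rotation:
I₁ = I₀ cos²(16° − 0°) = I₀ cos²(16°) = 0.924 I₀.
I₂ = I₁ cos²(46° − 16°) = 0.924 I₀ · cos²(30°) = 0.693 I₀.
Angle between axes 2 and 3: 62°. I₃ = 0.693 I₀ · cos²(62°) = 0.1527 I₀.
Ratio = 0.1527 / 0.01342 = 11.38.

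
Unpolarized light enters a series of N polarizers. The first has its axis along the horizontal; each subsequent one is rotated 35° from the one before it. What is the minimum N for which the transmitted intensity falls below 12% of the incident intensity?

First polarizer halves the unpolarized light: factor 1/2.
Each further stage multiplies by cos²(35°) = 0.671.
After N polarizers: T = 0.5·0.671^(N−1). Require T < 0.12 ⇒ N−1 > ln(0.12/0.5)/ln(0.671) = 3.58, so N−1 ≥ 4 and N = 5.
Check: N=5 gives T = 0.1014 < 0.12; N=4 gives T = 0.1511.

N = 5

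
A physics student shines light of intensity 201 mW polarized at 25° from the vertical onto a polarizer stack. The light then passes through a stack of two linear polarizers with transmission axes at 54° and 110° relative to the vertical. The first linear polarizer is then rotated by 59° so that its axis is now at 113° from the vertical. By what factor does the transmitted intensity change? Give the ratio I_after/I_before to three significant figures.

I_new/I_old ≈ 0.00508

Before rotation:
I₁ = I₀ cos²(54° − 25°) = I₀ cos²(29°) = 0.765 I₀.
I₂ = I₁ cos²(110° − 54°) = 0.765 I₀ · cos²(56°) = 0.2392 I₀.
After rotation:
I₁ = I₀ cos²(113° − 25°) = I₀ cos²(88°) = 0.001218 I₀.
I₂ = I₁ cos²(110° − 113°) = 0.001218 I₀ · cos²(3°) = 0.001215 I₀.
Ratio = 0.001215 / 0.2392 = 0.005078.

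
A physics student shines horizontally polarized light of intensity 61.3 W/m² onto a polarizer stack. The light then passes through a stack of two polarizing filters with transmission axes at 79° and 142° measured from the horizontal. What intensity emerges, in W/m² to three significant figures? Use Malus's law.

By Malus's law, I₁ = 61.3 W/m² · cos²(79°) = 2.232 W/m².
I₂ = I₁ · cos²(63°) = 2.232 · 0.2061 = 0.46 W/m².

I ≈ 0.460 W/m²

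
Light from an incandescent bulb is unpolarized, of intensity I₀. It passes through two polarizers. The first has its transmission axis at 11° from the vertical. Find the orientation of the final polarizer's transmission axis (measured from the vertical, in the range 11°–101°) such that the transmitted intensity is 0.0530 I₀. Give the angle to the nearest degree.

θ ≈ 82°

Unpolarized light through the first polarizer → I₁ = ½ I₀, now polarized at 11°.
Need I₂/I₀ = 0.053, so cos²(θ − 11°) = 0.053 / 0.5 = 0.106.
θ − 11° = arccos(√0.106) = 71.0°, giving θ ≈ 11 + 71.0 = 82.0°.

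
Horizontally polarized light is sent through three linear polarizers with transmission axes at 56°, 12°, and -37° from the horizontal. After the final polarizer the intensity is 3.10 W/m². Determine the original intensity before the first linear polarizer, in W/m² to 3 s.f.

I₁ = I₀ cos²(56° − 0°) = I₀ cos²(56°) = 0.3127 I₀.
I₂ = I₁ cos²(12° − 56°) = 0.3127 I₀ · cos²(44°) = 0.1618 I₀.
I₃ = I₂ cos²(-37° − 12°) = 0.1618 I₀ · cos²(49°) = 0.06964 I₀.
So 3.10 W/m² = 0.06964 I₀, giving I₀ = 3.10/0.06964 = 44.51 W/m².

I₀ ≈ 44.5 W/m²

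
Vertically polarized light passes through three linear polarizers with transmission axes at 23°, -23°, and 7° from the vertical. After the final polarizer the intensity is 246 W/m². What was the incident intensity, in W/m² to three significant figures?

I₀ ≈ 802 W/m²

By Malus's law, I₁ = I₀ cos²(23° − 0°) = I₀ cos²(23°) = 0.8473 I₀.
I₂ = I₁ cos²(-23° − 23°) = 0.8473 I₀ · cos²(46°) = 0.4089 I₀.
I₃ = I₂ cos²(7° + 23°) = 0.4089 I₀ · cos²(30°) = 0.3067 I₀.
So 246 W/m² = 0.3067 I₀, giving I₀ = 246/0.3067 = 802.2 W/m².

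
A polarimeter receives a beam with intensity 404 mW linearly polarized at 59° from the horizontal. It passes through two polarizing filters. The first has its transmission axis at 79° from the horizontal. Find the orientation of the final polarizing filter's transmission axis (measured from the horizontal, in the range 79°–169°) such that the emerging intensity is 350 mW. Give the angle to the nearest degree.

θ ≈ 87°

By Malus's law, I₁ = I₀ cos²(79° − 59°) = I₀ cos²(20°) = 0.883 I₀.
Target fraction: 350 / 404 mW = 0.8663 of I₀.
Need I₂/I₀ = 0.8663, so cos²(θ − 79°) = 0.8663 / 0.883 = 0.9811.
θ − 79° = arccos(√0.9811) = 7.9°, giving θ ≈ 79 + 7.9 = 86.9°.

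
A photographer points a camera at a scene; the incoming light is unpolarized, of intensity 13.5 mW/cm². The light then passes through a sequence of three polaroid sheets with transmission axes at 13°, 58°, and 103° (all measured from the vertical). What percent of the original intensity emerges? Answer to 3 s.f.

≈ 12.5%

Unpolarized light through the first polarizer → I₁ = 13.5 mW/cm²/2 = 6.75 mW/cm², polarized at 13°.
I₂ = I₁ · cos²(45°) = 6.75 · 0.5 = 3.375 mW/cm².
I₃ = I₂ · cos²(45°) = 3.375 · 0.5 = 1.688 mW/cm².
That is 12.5% of the incident intensity.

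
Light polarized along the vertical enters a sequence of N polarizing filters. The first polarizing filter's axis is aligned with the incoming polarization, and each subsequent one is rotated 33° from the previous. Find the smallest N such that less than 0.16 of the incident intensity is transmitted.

First polarizer is aligned with the polarization: full transmission.
Each further stage multiplies by cos²(33°) = 0.7034.
After N polarizers: T = 0.7034^(N−1). Require T < 0.16 ⇒ N−1 > ln(0.16)/ln(0.7034) = 5.21, so N−1 ≥ 6 and N = 7.
Check: N=7 gives T = 0.1211 < 0.16; N=6 gives T = 0.1722.

N = 7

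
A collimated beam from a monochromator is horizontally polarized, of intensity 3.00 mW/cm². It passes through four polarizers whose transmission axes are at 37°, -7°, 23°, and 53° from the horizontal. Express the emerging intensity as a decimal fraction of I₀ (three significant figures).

I/I₀ ≈ 0.186

I₁ = 3.00 mW/cm² · cos²(37°) = 1.913 mW/cm².
I₂ = I₁ · cos²(44°) = 1.913 · 0.5174 = 0.9901 mW/cm².
I₃ = I₂ · cos²(30°) = 0.9901 · 0.75 = 0.7426 mW/cm².
I₄ = I₃ · cos²(30°) = 0.7426 · 0.75 = 0.5569 mW/cm².
Transmitted fraction = 0.1856.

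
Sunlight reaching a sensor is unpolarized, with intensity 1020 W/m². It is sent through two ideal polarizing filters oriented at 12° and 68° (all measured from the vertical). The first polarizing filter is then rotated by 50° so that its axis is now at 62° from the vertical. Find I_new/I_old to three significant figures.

I_new/I_old ≈ 3.16

Before rotation:
Unpolarized light through the first polarizer → I₁ = ½ I₀, now polarized at 12°.
I₂ = I₁ cos²(68° − 12°) = 0.5 I₀ · cos²(56°) = 0.1563 I₀.
After rotation:
Unpolarized light through the first polarizer → I₁ = ½ I₀, now polarized at 62°.
I₂ = I₁ cos²(68° − 62°) = 0.5 I₀ · cos²(6°) = 0.4945 I₀.
Ratio = 0.4945 / 0.1563 = 3.163.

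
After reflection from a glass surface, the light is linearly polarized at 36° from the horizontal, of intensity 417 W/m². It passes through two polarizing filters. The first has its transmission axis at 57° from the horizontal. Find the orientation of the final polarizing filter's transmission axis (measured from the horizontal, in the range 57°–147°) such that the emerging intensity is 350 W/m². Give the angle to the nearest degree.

θ ≈ 68°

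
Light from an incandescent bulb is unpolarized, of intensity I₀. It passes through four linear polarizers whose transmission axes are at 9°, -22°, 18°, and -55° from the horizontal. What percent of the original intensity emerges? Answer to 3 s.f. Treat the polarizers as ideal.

Unpolarized light through the first polarizer → I₁ = ½ I₀, now polarized at 9°.
I₂ = I₁ cos²(-22° − 9°) = 0.5 I₀ · cos²(31°) = 0.3674 I₀.
I₃ = I₂ cos²(18° + 22°) = 0.3674 I₀ · cos²(40°) = 0.2156 I₀.
I₄ = I₃ cos²(-55° − 18°) = 0.2156 I₀ · cos²(73°) = 0.01843 I₀.
That is 1.843% of the incident intensity.

≈ 1.84%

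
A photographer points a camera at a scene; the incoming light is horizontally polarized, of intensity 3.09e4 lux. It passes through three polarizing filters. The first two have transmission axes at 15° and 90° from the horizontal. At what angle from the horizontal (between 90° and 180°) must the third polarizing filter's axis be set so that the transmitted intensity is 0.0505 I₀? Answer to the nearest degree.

θ ≈ 116°

By Malus's law, I₁ = I₀ cos²(15° − 0°) = I₀ cos²(15°) = 0.933 I₀.
I₂ = I₁ cos²(90° − 15°) = 0.933 I₀ · cos²(75°) = 0.0625 I₀.
Need I₃/I₀ = 0.0505, so cos²(θ − 90°) = 0.0505 / 0.0625 = 0.808.
θ − 90° = arccos(√0.808) = 26.0°, giving θ ≈ 90 + 26.0 = 116.0°.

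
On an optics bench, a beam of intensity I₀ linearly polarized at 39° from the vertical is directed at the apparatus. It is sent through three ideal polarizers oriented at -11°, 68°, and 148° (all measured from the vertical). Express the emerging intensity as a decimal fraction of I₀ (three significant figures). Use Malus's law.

≈ 0.000454 I₀

By Malus's law, I₁ = I₀ cos²(-11° − 39°) = I₀ cos²(50°) = 0.4132 I₀.
I₂ = I₁ cos²(68° + 11°) = 0.4132 I₀ · cos²(79°) = 0.01504 I₀.
I₃ = I₂ cos²(148° − 68°) = 0.01504 I₀ · cos²(80°) = 0.0004536 I₀.
Transmitted fraction = 0.0004536.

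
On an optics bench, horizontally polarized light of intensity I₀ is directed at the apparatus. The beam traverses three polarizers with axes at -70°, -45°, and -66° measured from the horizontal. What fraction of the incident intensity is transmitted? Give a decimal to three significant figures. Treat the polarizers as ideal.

≈ 0.0837 I₀

I₁ = I₀ cos²(-70° − 0°) = I₀ cos²(70°) = 0.117 I₀.
I₂ = I₁ cos²(-45° + 70°) = 0.117 I₀ · cos²(25°) = 0.09608 I₀.
I₃ = I₂ cos²(-66° + 45°) = 0.09608 I₀ · cos²(21°) = 0.08374 I₀.
Transmitted fraction = 0.08374.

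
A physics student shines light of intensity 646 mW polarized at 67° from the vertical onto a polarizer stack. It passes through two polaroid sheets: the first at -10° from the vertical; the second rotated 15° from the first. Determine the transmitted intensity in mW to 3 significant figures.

I ≈ 30.5 mW

I₁ = 646 mW · cos²(77°) = 32.69 mW.
I₂ = I₁ · cos²(15°) = 32.69 · 0.933 = 30.5 mW.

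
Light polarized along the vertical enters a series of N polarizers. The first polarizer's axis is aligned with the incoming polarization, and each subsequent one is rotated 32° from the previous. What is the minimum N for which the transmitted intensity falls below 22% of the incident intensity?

First polarizer is aligned with the polarization: full transmission.
Each further stage multiplies by cos²(32°) = 0.7192.
After N polarizers: T = 0.7192^(N−1). Require T < 0.22 ⇒ N−1 > ln(0.22)/ln(0.7192) = 4.59, so N−1 ≥ 5 and N = 6.
Check: N=6 gives T = 0.1924 < 0.22; N=5 gives T = 0.2675.

N = 6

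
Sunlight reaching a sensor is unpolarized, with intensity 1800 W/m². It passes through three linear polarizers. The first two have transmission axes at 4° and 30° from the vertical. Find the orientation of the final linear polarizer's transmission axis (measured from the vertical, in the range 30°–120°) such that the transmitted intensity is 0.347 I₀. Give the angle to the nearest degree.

θ ≈ 52°

Unpolarized light through the first polarizer → I₁ = ½ I₀, now polarized at 4°.
I₂ = I₁ cos²(30° − 4°) = 0.5 I₀ · cos²(26°) = 0.4039 I₀.
Need I₃/I₀ = 0.347, so cos²(θ − 30°) = 0.347 / 0.4039 = 0.8591.
θ − 30° = arccos(√0.8591) = 22.0°, giving θ ≈ 30 + 22.0 = 52.0°.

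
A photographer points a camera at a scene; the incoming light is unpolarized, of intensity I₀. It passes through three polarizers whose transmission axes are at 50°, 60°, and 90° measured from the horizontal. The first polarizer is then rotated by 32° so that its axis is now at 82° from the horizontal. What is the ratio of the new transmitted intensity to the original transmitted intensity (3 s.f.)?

I_new/I_old ≈ 0.886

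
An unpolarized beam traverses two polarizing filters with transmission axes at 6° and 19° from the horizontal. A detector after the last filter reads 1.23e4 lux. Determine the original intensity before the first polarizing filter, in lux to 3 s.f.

Unpolarized light through the first polarizer → I₁ = ½ I₀, now polarized at 6°.
I₂ = I₁ cos²(19° − 6°) = 0.5 I₀ · cos²(13°) = 0.4747 I₀.
So 1.23e4 lux = 0.4747 I₀, giving I₀ = 1.23e4/0.4747 = 2.591e+04 lux.

I₀ ≈ 2.59e4 lux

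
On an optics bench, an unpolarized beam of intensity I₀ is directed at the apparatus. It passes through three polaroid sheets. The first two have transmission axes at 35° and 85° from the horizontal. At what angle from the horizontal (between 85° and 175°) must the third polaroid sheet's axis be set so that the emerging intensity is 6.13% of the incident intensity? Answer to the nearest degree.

θ ≈ 142°

Unpolarized light through the first polarizer → I₁ = ½ I₀, now polarized at 35°.
I₂ = I₁ cos²(85° − 35°) = 0.5 I₀ · cos²(50°) = 0.2066 I₀.
Need I₃/I₀ = 0.0613, so cos²(θ − 85°) = 0.0613 / 0.2066 = 0.2967.
θ − 85° = arccos(√0.2967) = 57.0°, giving θ ≈ 85 + 57.0 = 142.0°.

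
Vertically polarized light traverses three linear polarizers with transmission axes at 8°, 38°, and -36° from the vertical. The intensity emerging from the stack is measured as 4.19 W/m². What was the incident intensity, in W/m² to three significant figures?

By Malus's law, I₁ = I₀ cos²(8° − 0°) = I₀ cos²(8°) = 0.9806 I₀.
I₂ = I₁ cos²(38° − 8°) = 0.9806 I₀ · cos²(30°) = 0.7355 I₀.
I₃ = I₂ cos²(-36° − 38°) = 0.7355 I₀ · cos²(74°) = 0.05588 I₀.
So 4.19 W/m² = 0.05588 I₀, giving I₀ = 4.19/0.05588 = 74.98 W/m².

I₀ ≈ 75.0 W/m²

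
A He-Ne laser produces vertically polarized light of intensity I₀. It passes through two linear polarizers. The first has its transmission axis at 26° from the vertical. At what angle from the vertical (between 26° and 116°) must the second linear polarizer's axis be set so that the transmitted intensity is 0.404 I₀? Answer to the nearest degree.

I₁ = I₀ cos²(26° − 0°) = I₀ cos²(26°) = 0.8078 I₀.
Need I₂/I₀ = 0.404, so cos²(θ − 26°) = 0.404 / 0.8078 = 0.5001.
θ − 26° = arccos(√0.5001) = 45.0°, giving θ ≈ 26 + 45.0 = 71.0°.

θ ≈ 71°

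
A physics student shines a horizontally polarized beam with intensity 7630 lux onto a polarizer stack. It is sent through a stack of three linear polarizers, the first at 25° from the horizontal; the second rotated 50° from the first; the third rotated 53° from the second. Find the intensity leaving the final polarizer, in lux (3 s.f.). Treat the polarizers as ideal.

I ≈ 938 lux

I₁ = 7630 lux · cos²(25°) = 6267 lux.
I₂ = I₁ · cos²(50°) = 6267 · 0.4132 = 2589 lux.
I₃ = I₂ · cos²(53°) = 2589 · 0.3622 = 937.9 lux.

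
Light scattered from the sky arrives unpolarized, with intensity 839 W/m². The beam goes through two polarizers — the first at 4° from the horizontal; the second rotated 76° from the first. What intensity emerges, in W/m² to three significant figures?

I ≈ 24.6 W/m²

Unpolarized light through the first polarizer → I₁ = 839 W/m²/2 = 419.5 W/m², polarized at 4°.
I₂ = I₁ · cos²(76°) = 419.5 · 0.05853 = 24.55 W/m².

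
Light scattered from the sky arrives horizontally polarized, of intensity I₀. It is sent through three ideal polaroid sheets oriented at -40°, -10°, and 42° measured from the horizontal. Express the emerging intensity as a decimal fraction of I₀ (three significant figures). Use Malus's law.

By Malus's law, I₁ = I₀ cos²(-40° − 0°) = I₀ cos²(40°) = 0.5868 I₀.
I₂ = I₁ cos²(-10° + 40°) = 0.5868 I₀ · cos²(30°) = 0.4401 I₀.
I₃ = I₂ cos²(42° + 10°) = 0.4401 I₀ · cos²(52°) = 0.1668 I₀.
Transmitted fraction = 0.1668.

≈ 0.167 I₀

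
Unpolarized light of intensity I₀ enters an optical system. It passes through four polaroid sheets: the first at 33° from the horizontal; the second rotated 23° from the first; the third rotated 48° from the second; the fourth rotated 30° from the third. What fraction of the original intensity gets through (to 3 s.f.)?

≈ 0.142 I₀

Unpolarized light through the first polarizer → I₁ = ½ I₀, now polarized at 33°.
I₂ = I₁ cos²(23°) = 0.5 · 0.8473 I₀ = 0.4237 I₀.
I₃ = I₂ cos²(48°) = 0.4237 · 0.4477 I₀ = 0.1897 I₀.
I₄ = I₃ cos²(30°) = 0.1897 · 0.75 I₀ = 0.1423 I₀.
Transmitted fraction = 0.1423.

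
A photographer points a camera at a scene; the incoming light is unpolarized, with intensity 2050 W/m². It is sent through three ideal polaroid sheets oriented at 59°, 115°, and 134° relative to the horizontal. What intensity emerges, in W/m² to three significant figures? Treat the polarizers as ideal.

Unpolarized light through the first polarizer → I₁ = 2050 W/m²/2 = 1025 W/m², polarized at 59°.
I₂ = I₁ · cos²(56°) = 1025 · 0.3127 = 320.5 W/m².
I₃ = I₂ · cos²(19°) = 320.5 · 0.894 = 286.5 W/m².

I ≈ 287 W/m²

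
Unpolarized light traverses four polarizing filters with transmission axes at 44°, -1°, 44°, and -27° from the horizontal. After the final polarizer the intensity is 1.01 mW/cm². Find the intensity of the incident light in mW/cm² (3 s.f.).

I₀ ≈ 76.2 mW/cm²

Unpolarized light through the first polarizer → I₁ = ½ I₀, now polarized at 44°.
I₂ = I₁ cos²(-1° − 44°) = 0.5 I₀ · cos²(45°) = 0.25 I₀.
I₃ = I₂ cos²(44° + 1°) = 0.25 I₀ · cos²(45°) = 0.125 I₀.
I₄ = I₃ cos²(-27° − 44°) = 0.125 I₀ · cos²(71°) = 0.01325 I₀.
So 1.01 mW/cm² = 0.01325 I₀, giving I₀ = 1.01/0.01325 = 76.23 mW/cm².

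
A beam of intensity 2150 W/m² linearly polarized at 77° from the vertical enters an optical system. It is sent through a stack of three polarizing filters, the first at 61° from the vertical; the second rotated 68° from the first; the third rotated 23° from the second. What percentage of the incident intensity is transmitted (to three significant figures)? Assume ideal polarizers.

≈ 11.0%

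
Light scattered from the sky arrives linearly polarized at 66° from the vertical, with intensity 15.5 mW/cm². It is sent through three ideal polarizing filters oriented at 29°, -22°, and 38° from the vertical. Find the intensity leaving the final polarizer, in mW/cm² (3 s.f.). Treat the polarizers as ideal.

I₁ = 15.5 mW/cm² · cos²(37°) = 9.886 mW/cm².
I₂ = I₁ · cos²(51°) = 9.886 · 0.396 = 3.915 mW/cm².
I₃ = I₂ · cos²(60°) = 3.915 · 0.25 = 0.9788 mW/cm².

I ≈ 0.979 mW/cm²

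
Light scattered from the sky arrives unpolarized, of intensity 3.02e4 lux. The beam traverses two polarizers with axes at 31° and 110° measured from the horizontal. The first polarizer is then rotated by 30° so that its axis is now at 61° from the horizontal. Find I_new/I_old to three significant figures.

Before rotation:
Unpolarized light through the first polarizer → I₁ = ½ I₀, now polarized at 31°.
I₂ = I₁ cos²(110° − 31°) = 0.5 I₀ · cos²(79°) = 0.0182 I₀.
After rotation:
Unpolarized light through the first polarizer → I₁ = ½ I₀, now polarized at 61°.
I₂ = I₁ cos²(110° − 61°) = 0.5 I₀ · cos²(49°) = 0.2152 I₀.
Ratio = 0.2152 / 0.0182 = 11.82.

I_new/I_old ≈ 11.8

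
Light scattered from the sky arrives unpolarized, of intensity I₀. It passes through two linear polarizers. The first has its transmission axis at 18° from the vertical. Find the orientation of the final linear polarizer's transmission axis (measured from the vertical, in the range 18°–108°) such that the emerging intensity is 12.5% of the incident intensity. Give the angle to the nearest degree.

Unpolarized light through the first polarizer → I₁ = ½ I₀, now polarized at 18°.
Need I₂/I₀ = 0.125, so cos²(θ − 18°) = 0.125 / 0.5 = 0.25.
θ − 18° = arccos(√0.25) = 60.0°, giving θ ≈ 18 + 60.0 = 78.0°.

θ ≈ 78°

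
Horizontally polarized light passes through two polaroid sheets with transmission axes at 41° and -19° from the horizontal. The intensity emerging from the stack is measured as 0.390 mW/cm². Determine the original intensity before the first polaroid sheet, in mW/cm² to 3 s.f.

I₀ ≈ 2.74 mW/cm²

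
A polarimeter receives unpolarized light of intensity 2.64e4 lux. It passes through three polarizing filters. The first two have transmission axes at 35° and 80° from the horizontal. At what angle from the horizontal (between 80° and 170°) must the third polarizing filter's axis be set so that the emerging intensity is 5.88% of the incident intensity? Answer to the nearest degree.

Unpolarized light through the first polarizer → I₁ = ½ I₀, now polarized at 35°.
I₂ = I₁ cos²(80° − 35°) = 0.5 I₀ · cos²(45°) = 0.25 I₀.
Need I₃/I₀ = 0.0588, so cos²(θ − 80°) = 0.0588 / 0.25 = 0.2352.
θ − 80° = arccos(√0.2352) = 61.0°, giving θ ≈ 80 + 61.0 = 141.0°.

θ ≈ 141°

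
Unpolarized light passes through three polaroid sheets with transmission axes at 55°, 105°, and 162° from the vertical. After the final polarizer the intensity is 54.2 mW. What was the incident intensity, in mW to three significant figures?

Unpolarized light through the first polarizer → I₁ = ½ I₀, now polarized at 55°.
I₂ = I₁ cos²(105° − 55°) = 0.5 I₀ · cos²(50°) = 0.2066 I₀.
I₃ = I₂ cos²(162° − 105°) = 0.2066 I₀ · cos²(57°) = 0.06128 I₀.
So 54.2 mW = 0.06128 I₀, giving I₀ = 54.2/0.06128 = 884.5 mW.

I₀ ≈ 884 mW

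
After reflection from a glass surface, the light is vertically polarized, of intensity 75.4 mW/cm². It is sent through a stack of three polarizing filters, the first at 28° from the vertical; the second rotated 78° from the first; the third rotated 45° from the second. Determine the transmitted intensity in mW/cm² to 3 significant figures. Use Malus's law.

I ≈ 1.27 mW/cm²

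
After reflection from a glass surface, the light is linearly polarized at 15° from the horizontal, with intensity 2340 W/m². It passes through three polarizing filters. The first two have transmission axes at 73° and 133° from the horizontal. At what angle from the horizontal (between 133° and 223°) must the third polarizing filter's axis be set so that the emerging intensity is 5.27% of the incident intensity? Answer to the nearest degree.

I₁ = I₀ cos²(73° − 15°) = I₀ cos²(58°) = 0.2808 I₀.
I₂ = I₁ cos²(133° − 73°) = 0.2808 I₀ · cos²(60°) = 0.0702 I₀.
Need I₃/I₀ = 0.0527, so cos²(θ − 133°) = 0.0527 / 0.0702 = 0.7507.
θ − 133° = arccos(√0.7507) = 30.0°, giving θ ≈ 133 + 30.0 = 163.0°.

θ ≈ 163°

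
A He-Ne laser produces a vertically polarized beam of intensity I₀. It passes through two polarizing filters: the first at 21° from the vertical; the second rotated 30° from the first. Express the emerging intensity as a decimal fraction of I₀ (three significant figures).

I₁ = I₀ cos²(21° − 0°) = I₀ cos²(21°) = 0.8716 I₀.
I₂ = I₁ cos²(30°) = 0.8716 · 0.75 I₀ = 0.6537 I₀.
Transmitted fraction = 0.6537.

≈ 0.654 I₀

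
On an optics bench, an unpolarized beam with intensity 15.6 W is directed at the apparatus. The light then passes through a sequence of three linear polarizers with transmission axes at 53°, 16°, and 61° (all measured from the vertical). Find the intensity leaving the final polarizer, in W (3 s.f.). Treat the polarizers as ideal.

Unpolarized light through the first polarizer → I₁ = 15.6 W/2 = 7.8 W, polarized at 53°.
I₂ = I₁ · cos²(37°) = 7.8 · 0.6378 = 4.975 W.
I₃ = I₂ · cos²(45°) = 4.975 · 0.5 = 2.487 W.

I ≈ 2.49 W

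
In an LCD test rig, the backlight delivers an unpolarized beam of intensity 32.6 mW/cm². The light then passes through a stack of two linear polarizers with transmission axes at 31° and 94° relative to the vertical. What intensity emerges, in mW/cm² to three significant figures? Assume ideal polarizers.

I ≈ 3.36 mW/cm²

Unpolarized light through the first polarizer → I₁ = 32.6 mW/cm²/2 = 16.3 mW/cm², polarized at 31°.
I₂ = I₁ · cos²(63°) = 16.3 · 0.2061 = 3.36 mW/cm².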